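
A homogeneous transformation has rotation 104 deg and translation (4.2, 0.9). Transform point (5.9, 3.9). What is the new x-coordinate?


x' = cos(theta)*px - sin(theta)*py + tx
= -0.2419*5.9 - 0.9703*3.9 + 4.2
= -1.0115


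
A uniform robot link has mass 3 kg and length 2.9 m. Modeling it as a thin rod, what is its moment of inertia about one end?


I = (1/3) * m * L^2
= (1/3) * 3 * 2.9^2
= 0.333333 * 3 * 8.41
= 8.41 kg*m^2


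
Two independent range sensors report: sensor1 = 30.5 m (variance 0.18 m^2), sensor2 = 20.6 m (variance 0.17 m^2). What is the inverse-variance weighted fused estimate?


w1 = (1/var1) / (1/var1 + 1/var2)
   = 5.5556 / (5.5556 + 5.8824) = 0.4857
w2 = 1 - w1 = 0.5143
fused = w1*s1 + w2*s2 = 14.8143 + 10.5943
= 25.4086 m


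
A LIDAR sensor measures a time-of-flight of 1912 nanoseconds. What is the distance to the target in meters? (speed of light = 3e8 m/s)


tof = 1912 ns = 1.912e-06 s
dist = c * tof / 2
= 3e8 * 1.912e-06 / 2
= 286.8 m


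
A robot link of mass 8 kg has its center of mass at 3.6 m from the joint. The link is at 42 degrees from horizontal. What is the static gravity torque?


tau = m*g*L*cos(angle)
= 8 * 9.81 * 3.6 * cos(42 deg)
= 8 * 9.81 * 3.6 * 0.7431
= 209.9592 Nm


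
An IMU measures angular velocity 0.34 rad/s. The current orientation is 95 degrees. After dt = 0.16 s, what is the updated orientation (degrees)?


delta_theta = w * dt = 0.34 * 0.16 = 0.0544 rad
= 3.1169 deg
theta_new = 95 + 3.1169 = 98.1169 deg


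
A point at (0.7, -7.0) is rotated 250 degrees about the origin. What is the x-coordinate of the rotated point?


x' = x*cos(theta) - y*sin(theta)
cos(250 deg) = -0.342, sin(250 deg) = -0.9397
x' = 0.7 * -0.342 - -7.0 * -0.9397
= -0.2394 - 6.5778
= -6.8173


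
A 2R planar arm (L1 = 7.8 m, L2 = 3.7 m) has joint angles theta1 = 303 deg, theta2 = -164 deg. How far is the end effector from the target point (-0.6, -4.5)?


End effector via forward kinematics:
x = L1*cos(t1) + L2*cos(t1+t2) = 1.4558
y = L1*sin(t1) + L2*sin(t1+t2) = -4.1142
Distance to target:
d = sqrt((-0.6 - 1.4558)^2 + (-4.5 - -4.1142)^2)
= sqrt(4.2261 + 0.1488)
= 2.0916 m


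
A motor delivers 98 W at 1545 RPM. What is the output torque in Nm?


omega = 1545 * 2*pi/60 = 161.792 rad/s
tau = P / omega = 98 / 161.792
= 0.6057 Nm


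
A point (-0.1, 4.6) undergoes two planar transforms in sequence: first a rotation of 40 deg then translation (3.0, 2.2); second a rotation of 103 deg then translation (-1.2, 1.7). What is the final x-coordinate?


After transform 1:
x1 = cos(40)*-0.1 - sin(40)*4.6 + 3.0 = -0.0334
y1 = sin(40)*-0.1 + cos(40)*4.6 + 2.2 = 5.6595
After transform 2:
x2 = cos(103)*-0.0334 - sin(103)*5.6595 + -1.2
= -6.707


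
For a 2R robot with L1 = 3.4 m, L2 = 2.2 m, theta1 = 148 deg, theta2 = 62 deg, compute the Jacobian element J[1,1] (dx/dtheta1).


J[1,1] = -L1*sin(t1) - L2*sin(t1+t2)
= -3.4*sin(148) - 2.2*sin(210)
= -0.7017


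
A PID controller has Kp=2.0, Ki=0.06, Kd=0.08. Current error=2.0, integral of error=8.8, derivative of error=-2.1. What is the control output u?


u = Kp*e + Ki*int(e) + Kd*de/dt
= 2.0*2.0 + 0.06*8.8 + 0.08*(-2.1)
= 4.0 + 0.528 + -0.168
= 4.36


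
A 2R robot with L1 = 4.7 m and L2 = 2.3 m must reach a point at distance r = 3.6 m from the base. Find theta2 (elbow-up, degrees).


cos(theta2) = (r^2 - L1^2 - L2^2) / (2*L1*L2)
cos(theta2) = (12.96 - 22.09 - 5.29) / 21.62
cos(theta2) = -0.666975
theta2 = 131.834 degrees


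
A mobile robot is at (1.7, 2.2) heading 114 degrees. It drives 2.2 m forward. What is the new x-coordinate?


x_new = x0 + d*cos(theta)
= 1.7 + 2.2*cos(114)
= 1.7 + -0.8948
= 0.8052


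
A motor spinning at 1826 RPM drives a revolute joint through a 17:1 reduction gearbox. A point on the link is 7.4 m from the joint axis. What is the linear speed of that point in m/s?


omega_motor = 1826 * 2*pi/60 = 191.2183 rad/s
omega_joint = omega_motor / 17 = 11.2481 rad/s
v = omega_joint * r = 11.2481 * 7.4
= 83.2362 m/s


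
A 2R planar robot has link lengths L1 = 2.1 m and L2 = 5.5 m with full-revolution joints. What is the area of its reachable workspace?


r_max = L1 + L2 = 7.6 m
r_min = |L1 - L2| = 3.4 m
Area = pi*(r_max^2 - r_min^2)
= pi*(57.76 - 11.56)
= pi * 46.2
= 145.1416 m^2


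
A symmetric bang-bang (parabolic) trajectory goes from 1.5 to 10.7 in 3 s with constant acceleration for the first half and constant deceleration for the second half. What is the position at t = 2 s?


Symmetric rest-to-rest: each phase covers (pf-p0)/2 in time T/2. 0.5*a*(T/2)^2 = (pf-p0)/2 => a = 4*(pf-p0)/T^2
a = 4*(10.7-1.5)/3^2 = 4.0889
t = 2 is in the deceleration phase (t > T/2).
p = pf - 0.5*a*(T-t)^2 = 10.7 - 0.5*4.0889*1^2
= 8.6556


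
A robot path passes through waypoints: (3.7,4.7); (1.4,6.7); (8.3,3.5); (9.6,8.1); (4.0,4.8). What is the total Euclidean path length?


Segment lengths:
  seg1 = sqrt((-2.3)^2 + (2.0)^2) = 3.048
  seg2 = sqrt((6.9)^2 + (-3.2)^2) = 7.6059
  seg3 = sqrt((1.3)^2 + (4.6)^2) = 4.7802
  seg4 = sqrt((-5.6)^2 + (-3.3)^2) = 6.5
Total = 21.934


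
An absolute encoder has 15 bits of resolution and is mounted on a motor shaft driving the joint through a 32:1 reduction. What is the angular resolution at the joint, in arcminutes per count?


counts = 2^15 = 32768
effective counts at joint = 32768 * 32 = 1048576
resolution = 360*60 / 1048576
= 0.0206 arcmin/count


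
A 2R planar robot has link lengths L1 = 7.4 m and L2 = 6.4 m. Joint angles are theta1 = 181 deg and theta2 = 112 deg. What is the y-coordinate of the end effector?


Convert angles to radians: theta1 = 3.159, theta2 = 1.9548
y = L1*sin(theta1) + L2*sin(theta1+theta2)
y = -0.1291 + -5.8912
y = -6.0204


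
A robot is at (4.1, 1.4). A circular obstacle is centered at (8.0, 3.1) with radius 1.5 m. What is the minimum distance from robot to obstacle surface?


center_dist = sqrt((4.1-8.0)^2 + (1.4-3.1)^2)
= sqrt(15.21 + 2.89)
= 4.2544
min_dist = center_dist - radius = 4.2544 - 1.5 = 2.7544 m


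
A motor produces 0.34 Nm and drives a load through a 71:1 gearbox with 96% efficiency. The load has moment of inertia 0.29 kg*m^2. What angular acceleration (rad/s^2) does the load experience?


tau_out = tau_motor * N * eta
= 0.34 * 71 * 0.96 = 23.1744 Nm
alpha = tau_out / I = 23.1744 / 0.29
= 79.9117 rad/s^2


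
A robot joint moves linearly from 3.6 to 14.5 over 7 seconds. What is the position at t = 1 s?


s = t/T = 1/7 = 0.1429
p(t) = p0 + (pf-p0)*s
= 3.6 + (14.5 - 3.6) * 0.1429
= 5.1571


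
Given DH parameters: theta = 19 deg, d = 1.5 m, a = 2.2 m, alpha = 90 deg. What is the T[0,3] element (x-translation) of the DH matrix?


T[0,3] = a * cos(theta)
= 2.2 * cos(19 deg)
= 2.2 * 0.9455
= 2.0801


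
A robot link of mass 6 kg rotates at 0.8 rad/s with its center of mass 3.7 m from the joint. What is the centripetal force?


F = m * omega^2 * r
= 6 * 0.8^2 * 3.7
= 6 * 0.64 * 3.7
= 14.208 N


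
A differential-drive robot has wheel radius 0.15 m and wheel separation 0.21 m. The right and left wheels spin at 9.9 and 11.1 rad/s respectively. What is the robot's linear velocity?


vR = r*wR = 0.15*9.9 = 1.485 m/s
vL = r*wL = 0.15*11.1 = 1.665 m/s
v = (vR+vL)/2 = 1.575 m/s
omega = (vR-vL)/L = -0.8571 rad/s
linear velocity = 1.575 m/s


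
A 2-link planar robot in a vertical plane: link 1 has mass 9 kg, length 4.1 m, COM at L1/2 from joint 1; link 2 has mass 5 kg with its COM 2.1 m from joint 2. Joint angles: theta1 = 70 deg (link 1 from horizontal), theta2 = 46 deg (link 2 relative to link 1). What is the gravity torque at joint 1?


Horizontal distance from joint 1 to link-1 COM:
  x_c1 = (L1/2)*cos(t1) = 2.05 * 0.342 = 0.7011 m
Horizontal distance from joint 1 to link-2 COM:
  x_c2 = L1*cos(t1) + Lc2*cos(t1+t2)
       = 4.1*0.342 + 2.1*-0.4384 = 0.4817 m
tau1 = m1*g*x_c1 + m2*g*x_c2
     = 9*9.81*0.7011 + 5*9.81*0.4817
     = 61.9038 + 23.6275
     = 85.5313 Nm


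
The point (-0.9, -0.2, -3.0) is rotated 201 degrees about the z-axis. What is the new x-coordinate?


Rotation about z-axis: x' = x*cos(theta) - y*sin(theta)
= -0.9 * -0.9336 - -0.2 * -0.3584
= 0.7685


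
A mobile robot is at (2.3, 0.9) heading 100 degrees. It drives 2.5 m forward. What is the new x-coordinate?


x_new = x0 + d*cos(theta)
= 2.3 + 2.5*cos(100)
= 2.3 + -0.4341
= 1.8659


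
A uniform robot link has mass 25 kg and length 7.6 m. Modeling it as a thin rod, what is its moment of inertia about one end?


I = (1/3) * m * L^2
= (1/3) * 25 * 7.6^2
= 0.333333 * 25 * 57.76
= 481.3333 kg*m^2


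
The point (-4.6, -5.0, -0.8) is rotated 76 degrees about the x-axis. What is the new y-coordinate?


Rotation about x-axis: y' = y*cos(theta) - z*sin(theta)
= -5.0 * 0.2419 - -0.8 * 0.9703
= -0.4334


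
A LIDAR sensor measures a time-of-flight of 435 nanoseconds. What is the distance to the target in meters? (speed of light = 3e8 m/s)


tof = 435 ns = 4.35e-07 s
dist = c * tof / 2
= 3e8 * 4.35e-07 / 2
= 65.25 m


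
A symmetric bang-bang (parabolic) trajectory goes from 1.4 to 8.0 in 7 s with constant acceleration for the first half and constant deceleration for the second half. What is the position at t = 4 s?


Symmetric rest-to-rest: each phase covers (pf-p0)/2 in time T/2. 0.5*a*(T/2)^2 = (pf-p0)/2 => a = 4*(pf-p0)/T^2
a = 4*(8.0-1.4)/7^2 = 0.5388
t = 4 is in the deceleration phase (t > T/2).
p = pf - 0.5*a*(T-t)^2 = 8.0 - 0.5*0.5388*3^2
= 5.5755


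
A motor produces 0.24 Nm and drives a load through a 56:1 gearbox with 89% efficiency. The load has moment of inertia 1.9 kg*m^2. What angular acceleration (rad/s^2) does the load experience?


tau_out = tau_motor * N * eta
= 0.24 * 56 * 0.89 = 11.9616 Nm
alpha = tau_out / I = 11.9616 / 1.9
= 6.2956 rad/s^2


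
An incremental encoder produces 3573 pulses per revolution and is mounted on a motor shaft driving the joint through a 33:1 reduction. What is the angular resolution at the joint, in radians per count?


counts per rev = 3573
effective counts at joint = 3573 * 33 = 117909
resolution = 2*pi / 117909
= 5.3288e-05 rad/count


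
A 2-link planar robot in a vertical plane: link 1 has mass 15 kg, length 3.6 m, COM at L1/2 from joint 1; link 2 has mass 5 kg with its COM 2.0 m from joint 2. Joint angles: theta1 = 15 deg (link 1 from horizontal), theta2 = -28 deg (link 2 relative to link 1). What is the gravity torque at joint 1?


Horizontal distance from joint 1 to link-1 COM:
  x_c1 = (L1/2)*cos(t1) = 1.8 * 0.9659 = 1.7387 m
Horizontal distance from joint 1 to link-2 COM:
  x_c2 = L1*cos(t1) + Lc2*cos(t1+t2)
       = 3.6*0.9659 + 2.0*0.9744 = 5.4261 m
tau1 = m1*g*x_c1 + m2*g*x_c2
     = 15*9.81*1.7387 + 5*9.81*5.4261
     = 255.8448 + 266.1489
     = 521.9937 Nm


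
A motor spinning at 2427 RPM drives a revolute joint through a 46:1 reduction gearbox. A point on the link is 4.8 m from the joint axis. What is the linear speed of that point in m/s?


omega_motor = 2427 * 2*pi/60 = 254.1548 rad/s
omega_joint = omega_motor / 46 = 5.5251 rad/s
v = omega_joint * r = 5.5251 * 4.8
= 26.5205 m/s


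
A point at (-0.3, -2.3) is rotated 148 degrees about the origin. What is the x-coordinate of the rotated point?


x' = x*cos(theta) - y*sin(theta)
cos(148 deg) = -0.848, sin(148 deg) = 0.5299
x' = -0.3 * -0.848 - -2.3 * 0.5299
= 0.2544 - -1.2188
= 1.4732


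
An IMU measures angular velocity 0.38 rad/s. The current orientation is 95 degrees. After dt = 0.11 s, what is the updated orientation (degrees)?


delta_theta = w * dt = 0.38 * 0.11 = 0.0418 rad
= 2.395 deg
theta_new = 95 + 2.395 = 97.395 deg


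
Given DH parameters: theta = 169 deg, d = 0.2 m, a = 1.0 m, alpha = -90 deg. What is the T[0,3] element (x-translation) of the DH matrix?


T[0,3] = a * cos(theta)
= 1.0 * cos(169 deg)
= 1.0 * -0.9816
= -0.9816


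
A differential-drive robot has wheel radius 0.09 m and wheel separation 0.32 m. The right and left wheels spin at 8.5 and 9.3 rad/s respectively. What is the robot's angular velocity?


vR = r*wR = 0.09*8.5 = 0.765 m/s
vL = r*wL = 0.09*9.3 = 0.837 m/s
v = (vR+vL)/2 = 0.801 m/s
omega = (vR-vL)/L = -0.225 rad/s
angular velocity = -0.225 rad/s


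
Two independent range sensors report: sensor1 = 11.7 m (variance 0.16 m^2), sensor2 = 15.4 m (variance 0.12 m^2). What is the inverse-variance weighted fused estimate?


w1 = (1/var1) / (1/var1 + 1/var2)
   = 6.25 / (6.25 + 8.3333) = 0.4286
w2 = 1 - w1 = 0.5714
fused = w1*s1 + w2*s2 = 5.0143 + 8.8
= 13.8143 m


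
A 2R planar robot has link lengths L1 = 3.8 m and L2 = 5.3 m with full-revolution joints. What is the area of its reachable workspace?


r_max = L1 + L2 = 9.1 m
r_min = |L1 - L2| = 1.5 m
Area = pi*(r_max^2 - r_min^2)
= pi*(82.81 - 2.25)
= pi * 80.56
= 253.0867 m^2


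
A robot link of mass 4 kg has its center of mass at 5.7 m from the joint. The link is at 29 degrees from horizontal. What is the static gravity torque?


tau = m*g*L*cos(angle)
= 4 * 9.81 * 5.7 * cos(29 deg)
= 4 * 9.81 * 5.7 * 0.8746
= 195.6244 Nm


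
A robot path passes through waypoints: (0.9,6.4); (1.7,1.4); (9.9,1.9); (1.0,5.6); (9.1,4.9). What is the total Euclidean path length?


Segment lengths:
  seg1 = sqrt((0.8)^2 + (-5.0)^2) = 5.0636
  seg2 = sqrt((8.2)^2 + (0.5)^2) = 8.2152
  seg3 = sqrt((-8.9)^2 + (3.7)^2) = 9.6385
  seg4 = sqrt((8.1)^2 + (-0.7)^2) = 8.1302
Total = 31.0475


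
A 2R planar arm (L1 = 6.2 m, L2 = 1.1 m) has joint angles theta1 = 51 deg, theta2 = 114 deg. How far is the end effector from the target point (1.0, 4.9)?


End effector via forward kinematics:
x = L1*cos(t1) + L2*cos(t1+t2) = 2.8393
y = L1*sin(t1) + L2*sin(t1+t2) = 5.103
Distance to target:
d = sqrt((1.0 - 2.8393)^2 + (4.9 - 5.103)^2)
= sqrt(3.3829 + 0.0412)
= 1.8504 m


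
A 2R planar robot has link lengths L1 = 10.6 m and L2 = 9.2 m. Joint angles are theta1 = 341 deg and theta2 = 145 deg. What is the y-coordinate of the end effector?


Convert angles to radians: theta1 = 5.9516, theta2 = 2.5307
y = L1*sin(theta1) + L2*sin(theta1+theta2)
y = -3.451 + 7.443
y = 3.9919


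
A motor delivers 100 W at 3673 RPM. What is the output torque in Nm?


omega = 3673 * 2*pi/60 = 384.6357 rad/s
tau = P / omega = 100 / 384.6357
= 0.26 Nm


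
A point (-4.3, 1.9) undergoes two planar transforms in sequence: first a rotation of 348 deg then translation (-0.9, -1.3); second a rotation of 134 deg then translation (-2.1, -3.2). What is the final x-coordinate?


After transform 1:
x1 = cos(348)*-4.3 - sin(348)*1.9 + -0.9 = -4.711
y1 = sin(348)*-4.3 + cos(348)*1.9 + -1.3 = 1.4525
After transform 2:
x2 = cos(134)*-4.711 - sin(134)*1.4525 + -2.1
= 0.1277


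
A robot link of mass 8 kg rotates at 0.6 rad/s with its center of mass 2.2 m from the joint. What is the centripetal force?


F = m * omega^2 * r
= 8 * 0.6^2 * 2.2
= 8 * 0.36 * 2.2
= 6.336 N


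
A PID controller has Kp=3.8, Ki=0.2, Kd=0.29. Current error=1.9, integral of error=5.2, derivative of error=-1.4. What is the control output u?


u = Kp*e + Ki*int(e) + Kd*de/dt
= 3.8*1.9 + 0.2*5.2 + 0.29*(-1.4)
= 7.22 + 1.04 + -0.406
= 7.854


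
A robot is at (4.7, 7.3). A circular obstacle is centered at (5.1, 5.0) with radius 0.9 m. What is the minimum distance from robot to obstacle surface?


center_dist = sqrt((4.7-5.1)^2 + (7.3-5.0)^2)
= sqrt(0.16 + 5.29)
= 2.3345
min_dist = center_dist - radius = 2.3345 - 0.9 = 1.4345 m


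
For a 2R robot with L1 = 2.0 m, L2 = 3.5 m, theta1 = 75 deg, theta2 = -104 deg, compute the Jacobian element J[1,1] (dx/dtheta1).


J[1,1] = -L1*sin(t1) - L2*sin(t1+t2)
= -2.0*sin(75) - 3.5*sin(-29)
= -0.235


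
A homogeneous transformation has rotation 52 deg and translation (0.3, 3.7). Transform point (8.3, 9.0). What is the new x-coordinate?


x' = cos(theta)*px - sin(theta)*py + tx
= 0.6157*8.3 - 0.788*9.0 + 0.3
= -1.6821


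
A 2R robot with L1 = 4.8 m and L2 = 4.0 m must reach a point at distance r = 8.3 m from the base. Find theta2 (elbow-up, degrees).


cos(theta2) = (r^2 - L1^2 - L2^2) / (2*L1*L2)
cos(theta2) = (68.89 - 23.04 - 16.0) / 38.4
cos(theta2) = 0.777344
theta2 = 38.982 degrees


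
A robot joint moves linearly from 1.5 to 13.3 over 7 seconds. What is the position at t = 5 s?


s = t/T = 5/7 = 0.7143
p(t) = p0 + (pf-p0)*s
= 1.5 + (13.3 - 1.5) * 0.7143
= 9.9286


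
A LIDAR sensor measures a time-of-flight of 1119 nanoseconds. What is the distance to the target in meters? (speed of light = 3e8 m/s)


tof = 1119 ns = 1.119e-06 s
dist = c * tof / 2
= 3e8 * 1.119e-06 / 2
= 167.85 m


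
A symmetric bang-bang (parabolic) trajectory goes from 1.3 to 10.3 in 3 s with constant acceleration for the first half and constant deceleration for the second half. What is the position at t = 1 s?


Symmetric rest-to-rest: each phase covers (pf-p0)/2 in time T/2. 0.5*a*(T/2)^2 = (pf-p0)/2 => a = 4*(pf-p0)/T^2
a = 4*(10.3-1.3)/3^2 = 4.0
t = 1 is in the acceleration phase (t <= T/2).
p = p0 + 0.5*a*t^2 = 1.3 + 0.5*4.0*1^2
= 3.3


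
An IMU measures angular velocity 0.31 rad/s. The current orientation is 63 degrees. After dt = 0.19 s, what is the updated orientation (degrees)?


delta_theta = w * dt = 0.31 * 0.19 = 0.0589 rad
= 3.3747 deg
theta_new = 63 + 3.3747 = 66.3747 deg


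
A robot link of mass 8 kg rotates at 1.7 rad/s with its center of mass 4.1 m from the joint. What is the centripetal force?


F = m * omega^2 * r
= 8 * 1.7^2 * 4.1
= 8 * 2.89 * 4.1
= 94.792 N


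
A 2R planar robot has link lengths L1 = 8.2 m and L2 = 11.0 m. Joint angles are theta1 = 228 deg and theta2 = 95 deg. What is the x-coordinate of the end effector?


Convert angles to radians: theta1 = 3.9794, theta2 = 1.6581
x = L1*cos(theta1) + L2*cos(theta1+theta2)
x = -5.4869 + 8.785
x = 3.2981


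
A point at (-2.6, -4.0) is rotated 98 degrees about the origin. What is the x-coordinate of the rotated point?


x' = x*cos(theta) - y*sin(theta)
cos(98 deg) = -0.1392, sin(98 deg) = 0.9903
x' = -2.6 * -0.1392 - -4.0 * 0.9903
= 0.3619 - -3.9611
= 4.3229


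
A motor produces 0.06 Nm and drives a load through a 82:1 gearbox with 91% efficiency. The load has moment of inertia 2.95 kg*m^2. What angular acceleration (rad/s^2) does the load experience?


tau_out = tau_motor * N * eta
= 0.06 * 82 * 0.91 = 4.4772 Nm
alpha = tau_out / I = 4.4772 / 2.95
= 1.5177 rad/s^2


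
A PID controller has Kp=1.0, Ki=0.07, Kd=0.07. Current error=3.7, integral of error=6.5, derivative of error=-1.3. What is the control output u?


u = Kp*e + Ki*int(e) + Kd*de/dt
= 1.0*3.7 + 0.07*6.5 + 0.07*(-1.3)
= 3.7 + 0.455 + -0.091
= 4.064


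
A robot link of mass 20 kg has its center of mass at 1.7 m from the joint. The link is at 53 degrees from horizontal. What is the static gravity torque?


tau = m*g*L*cos(angle)
= 20 * 9.81 * 1.7 * cos(53 deg)
= 20 * 9.81 * 1.7 * 0.6018
= 200.7294 Nm


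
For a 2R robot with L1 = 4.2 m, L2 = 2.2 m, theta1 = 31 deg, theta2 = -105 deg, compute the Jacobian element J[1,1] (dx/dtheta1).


J[1,1] = -L1*sin(t1) - L2*sin(t1+t2)
= -4.2*sin(31) - 2.2*sin(-74)
= -0.0484


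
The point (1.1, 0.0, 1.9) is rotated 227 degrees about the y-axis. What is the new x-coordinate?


Rotation about y-axis: x' = x*cos(theta) + z*sin(theta)
= 1.1 * -0.682 + 1.9 * -0.7314
= -2.1398


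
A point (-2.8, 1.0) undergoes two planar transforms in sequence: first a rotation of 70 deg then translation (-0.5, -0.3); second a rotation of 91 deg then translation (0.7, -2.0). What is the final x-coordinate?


After transform 1:
x1 = cos(70)*-2.8 - sin(70)*1.0 + -0.5 = -2.3973
y1 = sin(70)*-2.8 + cos(70)*1.0 + -0.3 = -2.5891
After transform 2:
x2 = cos(91)*-2.3973 - sin(91)*-2.5891 + 0.7
= 3.3306


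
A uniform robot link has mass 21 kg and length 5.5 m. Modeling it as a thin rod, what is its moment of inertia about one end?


I = (1/3) * m * L^2
= (1/3) * 21 * 5.5^2
= 0.333333 * 21 * 30.25
= 211.75 kg*m^2


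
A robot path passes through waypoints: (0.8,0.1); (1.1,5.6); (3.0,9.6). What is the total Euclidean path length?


Segment lengths:
  seg1 = sqrt((0.3)^2 + (5.5)^2) = 5.5082
  seg2 = sqrt((1.9)^2 + (4.0)^2) = 4.4283
Total = 9.9365


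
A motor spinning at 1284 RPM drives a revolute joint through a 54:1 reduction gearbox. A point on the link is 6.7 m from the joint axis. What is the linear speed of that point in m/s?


omega_motor = 1284 * 2*pi/60 = 134.4602 rad/s
omega_joint = omega_motor / 54 = 2.49 rad/s
v = omega_joint * r = 2.49 * 6.7
= 16.683 m/s


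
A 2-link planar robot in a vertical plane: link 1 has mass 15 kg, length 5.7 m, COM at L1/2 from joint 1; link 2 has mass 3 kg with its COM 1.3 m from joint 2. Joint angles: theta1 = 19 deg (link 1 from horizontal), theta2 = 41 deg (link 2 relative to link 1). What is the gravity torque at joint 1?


Horizontal distance from joint 1 to link-1 COM:
  x_c1 = (L1/2)*cos(t1) = 2.85 * 0.9455 = 2.6947 m
Horizontal distance from joint 1 to link-2 COM:
  x_c2 = L1*cos(t1) + Lc2*cos(t1+t2)
       = 5.7*0.9455 + 1.3*0.5 = 6.0395 m
tau1 = m1*g*x_c1 + m2*g*x_c2
     = 15*9.81*2.6947 + 3*9.81*6.0395
     = 396.5292 + 177.7412
     = 574.2704 Nm


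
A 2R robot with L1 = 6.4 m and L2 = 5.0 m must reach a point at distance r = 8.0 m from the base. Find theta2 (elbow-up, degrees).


cos(theta2) = (r^2 - L1^2 - L2^2) / (2*L1*L2)
cos(theta2) = (64.0 - 40.96 - 25.0) / 64.0
cos(theta2) = -0.030625
theta2 = 91.755 degrees


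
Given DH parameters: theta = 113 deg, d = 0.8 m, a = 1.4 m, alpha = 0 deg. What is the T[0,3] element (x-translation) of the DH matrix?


T[0,3] = a * cos(theta)
= 1.4 * cos(113 deg)
= 1.4 * -0.3907
= -0.547


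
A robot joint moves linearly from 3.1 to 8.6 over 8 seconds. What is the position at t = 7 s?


s = t/T = 7/8 = 0.875
p(t) = p0 + (pf-p0)*s
= 3.1 + (8.6 - 3.1) * 0.875
= 7.9125


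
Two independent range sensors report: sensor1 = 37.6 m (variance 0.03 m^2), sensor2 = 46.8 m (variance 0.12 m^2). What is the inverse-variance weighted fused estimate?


w1 = (1/var1) / (1/var1 + 1/var2)
   = 33.3333 / (33.3333 + 8.3333) = 0.8
w2 = 1 - w1 = 0.2
fused = w1*s1 + w2*s2 = 30.08 + 9.36
= 39.44 m


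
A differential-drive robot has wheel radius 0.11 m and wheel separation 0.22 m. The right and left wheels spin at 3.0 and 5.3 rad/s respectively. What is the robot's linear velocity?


vR = r*wR = 0.11*3.0 = 0.33 m/s
vL = r*wL = 0.11*5.3 = 0.583 m/s
v = (vR+vL)/2 = 0.4565 m/s
omega = (vR-vL)/L = -1.15 rad/s
linear velocity = 0.4565 m/s


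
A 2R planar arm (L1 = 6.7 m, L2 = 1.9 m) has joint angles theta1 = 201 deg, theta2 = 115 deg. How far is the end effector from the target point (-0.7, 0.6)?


End effector via forward kinematics:
x = L1*cos(t1) + L2*cos(t1+t2) = -4.8882
y = L1*sin(t1) + L2*sin(t1+t2) = -3.7209
Distance to target:
d = sqrt((-0.7 - -4.8882)^2 + (0.6 - -3.7209)^2)
= sqrt(17.5414 + 18.6703)
= 6.0176 m


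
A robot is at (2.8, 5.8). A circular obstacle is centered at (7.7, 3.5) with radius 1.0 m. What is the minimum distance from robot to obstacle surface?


center_dist = sqrt((2.8-7.7)^2 + (5.8-3.5)^2)
= sqrt(24.01 + 5.29)
= 5.4129
min_dist = center_dist - radius = 5.4129 - 1.0 = 4.4129 m


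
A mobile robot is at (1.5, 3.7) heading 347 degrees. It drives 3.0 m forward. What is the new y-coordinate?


y_new = y0 + d*sin(theta)
= 3.7 + 3.0*sin(347)
= 3.7 + -0.6749
= 3.0251


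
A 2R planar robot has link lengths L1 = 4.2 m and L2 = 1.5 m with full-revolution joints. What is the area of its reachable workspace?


r_max = L1 + L2 = 5.7 m
r_min = |L1 - L2| = 2.7 m
Area = pi*(r_max^2 - r_min^2)
= pi*(32.49 - 7.29)
= pi * 25.2
= 79.1681 m^2


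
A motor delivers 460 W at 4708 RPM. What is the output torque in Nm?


omega = 4708 * 2*pi/60 = 493.0206 rad/s
tau = P / omega = 460 / 493.0206
= 0.933 Nm


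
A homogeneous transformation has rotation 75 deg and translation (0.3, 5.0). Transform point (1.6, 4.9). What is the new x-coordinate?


x' = cos(theta)*px - sin(theta)*py + tx
= 0.2588*1.6 - 0.9659*4.9 + 0.3
= -4.0189


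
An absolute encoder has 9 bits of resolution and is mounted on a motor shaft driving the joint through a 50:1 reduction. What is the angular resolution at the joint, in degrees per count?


counts = 2^9 = 512
effective counts at joint = 512 * 50 = 25600
resolution = 360 / 25600
= 0.0141 deg/count


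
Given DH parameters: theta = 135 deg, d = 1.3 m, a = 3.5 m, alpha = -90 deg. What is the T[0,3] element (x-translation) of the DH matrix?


T[0,3] = a * cos(theta)
= 3.5 * cos(135 deg)
= 3.5 * -0.7071
= -2.4749


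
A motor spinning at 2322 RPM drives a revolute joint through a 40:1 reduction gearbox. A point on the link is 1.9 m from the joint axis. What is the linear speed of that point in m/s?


omega_motor = 2322 * 2*pi/60 = 243.1593 rad/s
omega_joint = omega_motor / 40 = 6.079 rad/s
v = omega_joint * r = 6.079 * 1.9
= 11.5501 m/s


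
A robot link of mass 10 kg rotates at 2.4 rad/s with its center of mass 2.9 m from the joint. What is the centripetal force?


F = m * omega^2 * r
= 10 * 2.4^2 * 2.9
= 10 * 5.76 * 2.9
= 167.04 N


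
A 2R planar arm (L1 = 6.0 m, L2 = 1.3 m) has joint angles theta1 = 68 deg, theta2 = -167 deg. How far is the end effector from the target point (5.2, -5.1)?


End effector via forward kinematics:
x = L1*cos(t1) + L2*cos(t1+t2) = 2.0443
y = L1*sin(t1) + L2*sin(t1+t2) = 4.2791
Distance to target:
d = sqrt((5.2 - 2.0443)^2 + (-5.1 - 4.2791)^2)
= sqrt(9.9586 + 87.9677)
= 9.8958 m


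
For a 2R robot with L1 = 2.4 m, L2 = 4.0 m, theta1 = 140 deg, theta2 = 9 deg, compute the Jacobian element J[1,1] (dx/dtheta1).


J[1,1] = -L1*sin(t1) - L2*sin(t1+t2)
= -2.4*sin(140) - 4.0*sin(149)
= -3.6028


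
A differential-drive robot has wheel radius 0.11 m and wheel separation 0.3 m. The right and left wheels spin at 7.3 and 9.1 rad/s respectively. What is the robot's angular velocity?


vR = r*wR = 0.11*7.3 = 0.803 m/s
vL = r*wL = 0.11*9.1 = 1.001 m/s
v = (vR+vL)/2 = 0.902 m/s
omega = (vR-vL)/L = -0.66 rad/s
angular velocity = -0.66 rad/s


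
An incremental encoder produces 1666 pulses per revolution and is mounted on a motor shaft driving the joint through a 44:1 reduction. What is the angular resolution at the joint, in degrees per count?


counts per rev = 1666
effective counts at joint = 1666 * 44 = 73304
resolution = 360 / 73304
= 0.0049 deg/count


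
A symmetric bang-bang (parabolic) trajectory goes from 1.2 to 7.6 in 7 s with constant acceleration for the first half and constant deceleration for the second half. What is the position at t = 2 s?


Symmetric rest-to-rest: each phase covers (pf-p0)/2 in time T/2. 0.5*a*(T/2)^2 = (pf-p0)/2 => a = 4*(pf-p0)/T^2
a = 4*(7.6-1.2)/7^2 = 0.5224
t = 2 is in the acceleration phase (t <= T/2).
p = p0 + 0.5*a*t^2 = 1.2 + 0.5*0.5224*2^2
= 2.2449


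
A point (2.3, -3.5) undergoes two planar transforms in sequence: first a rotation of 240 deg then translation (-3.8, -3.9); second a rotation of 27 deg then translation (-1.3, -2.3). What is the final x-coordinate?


After transform 1:
x1 = cos(240)*2.3 - sin(240)*-3.5 + -3.8 = -7.9811
y1 = sin(240)*2.3 + cos(240)*-3.5 + -3.9 = -4.1419
After transform 2:
x2 = cos(27)*-7.9811 - sin(27)*-4.1419 + -1.3
= -6.5308


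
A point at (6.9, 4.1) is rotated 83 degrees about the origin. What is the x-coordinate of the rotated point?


x' = x*cos(theta) - y*sin(theta)
cos(83 deg) = 0.1219, sin(83 deg) = 0.9925
x' = 6.9 * 0.1219 - 4.1 * 0.9925
= 0.8409 - 4.0694
= -3.2285


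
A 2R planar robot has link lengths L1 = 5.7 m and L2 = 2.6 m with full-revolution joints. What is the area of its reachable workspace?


r_max = L1 + L2 = 8.3 m
r_min = |L1 - L2| = 3.1 m
Area = pi*(r_max^2 - r_min^2)
= pi*(68.89 - 9.61)
= pi * 59.28
= 186.2336 m^2


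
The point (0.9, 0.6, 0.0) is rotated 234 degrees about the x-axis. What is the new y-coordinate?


Rotation about x-axis: y' = y*cos(theta) - z*sin(theta)
= 0.6 * -0.5878 - 0.0 * -0.809
= -0.3527


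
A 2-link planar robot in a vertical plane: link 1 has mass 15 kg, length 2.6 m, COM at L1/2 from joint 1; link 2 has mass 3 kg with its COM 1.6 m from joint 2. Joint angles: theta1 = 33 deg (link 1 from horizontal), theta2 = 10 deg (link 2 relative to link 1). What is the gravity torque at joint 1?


Horizontal distance from joint 1 to link-1 COM:
  x_c1 = (L1/2)*cos(t1) = 1.3 * 0.8387 = 1.0903 m
Horizontal distance from joint 1 to link-2 COM:
  x_c2 = L1*cos(t1) + Lc2*cos(t1+t2)
       = 2.6*0.8387 + 1.6*0.7314 = 3.3507 m
tau1 = m1*g*x_c1 + m2*g*x_c2
     = 15*9.81*1.0903 + 3*9.81*3.3507
     = 160.4335 + 98.6114
     = 259.0449 Nm


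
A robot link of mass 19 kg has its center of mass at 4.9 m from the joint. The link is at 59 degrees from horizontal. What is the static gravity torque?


tau = m*g*L*cos(angle)
= 19 * 9.81 * 4.9 * cos(59 deg)
= 19 * 9.81 * 4.9 * 0.515
= 470.3899 Nm


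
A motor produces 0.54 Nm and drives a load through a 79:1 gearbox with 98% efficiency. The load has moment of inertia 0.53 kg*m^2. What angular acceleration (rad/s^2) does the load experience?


tau_out = tau_motor * N * eta
= 0.54 * 79 * 0.98 = 41.8068 Nm
alpha = tau_out / I = 41.8068 / 0.53
= 78.8808 rad/s^2


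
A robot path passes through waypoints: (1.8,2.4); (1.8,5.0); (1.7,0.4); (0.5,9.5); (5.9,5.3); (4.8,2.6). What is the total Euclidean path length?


Segment lengths:
  seg1 = sqrt((0.0)^2 + (2.6)^2) = 2.6
  seg2 = sqrt((-0.1)^2 + (-4.6)^2) = 4.6011
  seg3 = sqrt((-1.2)^2 + (9.1)^2) = 9.1788
  seg4 = sqrt((5.4)^2 + (-4.2)^2) = 6.8411
  seg5 = sqrt((-1.1)^2 + (-2.7)^2) = 2.9155
Total = 26.1364


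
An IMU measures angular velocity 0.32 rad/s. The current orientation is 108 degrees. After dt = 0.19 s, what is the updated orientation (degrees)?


delta_theta = w * dt = 0.32 * 0.19 = 0.0608 rad
= 3.4836 deg
theta_new = 108 + 3.4836 = 111.4836 deg


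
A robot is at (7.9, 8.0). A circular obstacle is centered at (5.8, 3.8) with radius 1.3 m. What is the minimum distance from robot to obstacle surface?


center_dist = sqrt((7.9-5.8)^2 + (8.0-3.8)^2)
= sqrt(4.41 + 17.64)
= 4.6957
min_dist = center_dist - radius = 4.6957 - 1.3 = 3.3957 m


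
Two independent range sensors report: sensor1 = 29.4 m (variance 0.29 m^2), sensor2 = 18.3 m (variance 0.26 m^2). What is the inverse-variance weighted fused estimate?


w1 = (1/var1) / (1/var1 + 1/var2)
   = 3.4483 / (3.4483 + 3.8462) = 0.4727
w2 = 1 - w1 = 0.5273
fused = w1*s1 + w2*s2 = 13.8982 + 9.6491
= 23.5473 m


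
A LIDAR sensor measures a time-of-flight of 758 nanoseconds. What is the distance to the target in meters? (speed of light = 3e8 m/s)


tof = 758 ns = 7.58e-07 s
dist = c * tof / 2
= 3e8 * 7.58e-07 / 2
= 113.7 m


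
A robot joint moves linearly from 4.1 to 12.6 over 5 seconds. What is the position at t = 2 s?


s = t/T = 2/5 = 0.4
p(t) = p0 + (pf-p0)*s
= 4.1 + (12.6 - 4.1) * 0.4
= 7.5


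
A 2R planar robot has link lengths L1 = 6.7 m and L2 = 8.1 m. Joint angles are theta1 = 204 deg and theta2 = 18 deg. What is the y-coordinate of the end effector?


Convert angles to radians: theta1 = 3.5605, theta2 = 0.3142
y = L1*sin(theta1) + L2*sin(theta1+theta2)
y = -2.7251 + -5.42
y = -8.1451


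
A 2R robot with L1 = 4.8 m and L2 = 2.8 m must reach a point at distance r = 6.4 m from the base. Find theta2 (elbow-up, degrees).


cos(theta2) = (r^2 - L1^2 - L2^2) / (2*L1*L2)
cos(theta2) = (40.96 - 23.04 - 7.84) / 26.88
cos(theta2) = 0.375
theta2 = 67.9757 degrees


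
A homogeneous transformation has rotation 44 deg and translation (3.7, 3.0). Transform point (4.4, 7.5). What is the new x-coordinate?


x' = cos(theta)*px - sin(theta)*py + tx
= 0.7193*4.4 - 0.6947*7.5 + 3.7
= 1.6552


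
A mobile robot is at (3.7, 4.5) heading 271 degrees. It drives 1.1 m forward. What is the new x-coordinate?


x_new = x0 + d*cos(theta)
= 3.7 + 1.1*cos(271)
= 3.7 + 0.0192
= 3.7192


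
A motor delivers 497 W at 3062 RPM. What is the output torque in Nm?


omega = 3062 * 2*pi/60 = 320.6519 rad/s
tau = P / omega = 497 / 320.6519
= 1.55 Nm


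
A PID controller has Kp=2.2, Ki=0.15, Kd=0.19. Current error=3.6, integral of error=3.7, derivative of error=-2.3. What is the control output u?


u = Kp*e + Ki*int(e) + Kd*de/dt
= 2.2*3.6 + 0.15*3.7 + 0.19*(-2.3)
= 7.92 + 0.555 + -0.437
= 8.038


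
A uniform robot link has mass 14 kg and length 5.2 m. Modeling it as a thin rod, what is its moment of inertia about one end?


I = (1/3) * m * L^2
= (1/3) * 14 * 5.2^2
= 0.333333 * 14 * 27.04
= 126.1867 kg*m^2


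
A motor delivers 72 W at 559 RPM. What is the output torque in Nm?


omega = 559 * 2*pi/60 = 58.5383 rad/s
tau = P / omega = 72 / 58.5383
= 1.23 Nm


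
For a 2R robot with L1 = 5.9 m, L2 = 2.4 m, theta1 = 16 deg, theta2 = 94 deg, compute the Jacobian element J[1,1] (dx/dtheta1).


J[1,1] = -L1*sin(t1) - L2*sin(t1+t2)
= -5.9*sin(16) - 2.4*sin(110)
= -3.8815


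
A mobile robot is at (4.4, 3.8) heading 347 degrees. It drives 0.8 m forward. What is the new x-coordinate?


x_new = x0 + d*cos(theta)
= 4.4 + 0.8*cos(347)
= 4.4 + 0.7795
= 5.1795


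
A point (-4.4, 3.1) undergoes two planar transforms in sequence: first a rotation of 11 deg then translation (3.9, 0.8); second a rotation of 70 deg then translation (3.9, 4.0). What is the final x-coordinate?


After transform 1:
x1 = cos(11)*-4.4 - sin(11)*3.1 + 3.9 = -1.0107
y1 = sin(11)*-4.4 + cos(11)*3.1 + 0.8 = 3.0035
After transform 2:
x2 = cos(70)*-1.0107 - sin(70)*3.0035 + 3.9
= 0.732


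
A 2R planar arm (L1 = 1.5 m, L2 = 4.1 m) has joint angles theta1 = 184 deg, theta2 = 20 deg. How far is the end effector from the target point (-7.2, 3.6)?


End effector via forward kinematics:
x = L1*cos(t1) + L2*cos(t1+t2) = -5.2419
y = L1*sin(t1) + L2*sin(t1+t2) = -1.7723
Distance to target:
d = sqrt((-7.2 - -5.2419)^2 + (3.6 - -1.7723)^2)
= sqrt(3.8342 + 28.8611)
= 5.718 m


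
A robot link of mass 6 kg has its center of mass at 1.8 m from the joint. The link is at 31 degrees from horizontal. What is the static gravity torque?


tau = m*g*L*cos(angle)
= 6 * 9.81 * 1.8 * cos(31 deg)
= 6 * 9.81 * 1.8 * 0.8572
= 90.8152 Nm


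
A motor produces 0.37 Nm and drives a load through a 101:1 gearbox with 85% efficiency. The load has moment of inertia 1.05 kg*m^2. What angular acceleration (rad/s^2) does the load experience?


tau_out = tau_motor * N * eta
= 0.37 * 101 * 0.85 = 31.7645 Nm
alpha = tau_out / I = 31.7645 / 1.05
= 30.2519 rad/s^2


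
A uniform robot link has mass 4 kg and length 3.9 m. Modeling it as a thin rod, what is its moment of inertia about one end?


I = (1/3) * m * L^2
= (1/3) * 4 * 3.9^2
= 0.333333 * 4 * 15.21
= 20.28 kg*m^2


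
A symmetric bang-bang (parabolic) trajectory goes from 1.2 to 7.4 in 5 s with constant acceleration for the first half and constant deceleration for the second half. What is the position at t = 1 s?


Symmetric rest-to-rest: each phase covers (pf-p0)/2 in time T/2. 0.5*a*(T/2)^2 = (pf-p0)/2 => a = 4*(pf-p0)/T^2
a = 4*(7.4-1.2)/5^2 = 0.992
t = 1 is in the acceleration phase (t <= T/2).
p = p0 + 0.5*a*t^2 = 1.2 + 0.5*0.992*1^2
= 1.696


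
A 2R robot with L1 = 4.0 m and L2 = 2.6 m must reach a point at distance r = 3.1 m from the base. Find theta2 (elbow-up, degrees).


cos(theta2) = (r^2 - L1^2 - L2^2) / (2*L1*L2)
cos(theta2) = (9.61 - 16.0 - 6.76) / 20.8
cos(theta2) = -0.632212
theta2 = 129.2135 degrees


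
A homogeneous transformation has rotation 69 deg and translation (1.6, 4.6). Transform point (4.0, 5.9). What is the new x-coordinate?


x' = cos(theta)*px - sin(theta)*py + tx
= 0.3584*4.0 - 0.9336*5.9 + 1.6
= -2.4747


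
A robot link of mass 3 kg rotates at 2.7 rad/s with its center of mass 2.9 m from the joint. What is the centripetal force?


F = m * omega^2 * r
= 3 * 2.7^2 * 2.9
= 3 * 7.29 * 2.9
= 63.423 N


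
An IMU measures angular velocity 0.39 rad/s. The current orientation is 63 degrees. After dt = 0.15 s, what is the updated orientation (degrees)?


delta_theta = w * dt = 0.39 * 0.15 = 0.0585 rad
= 3.3518 deg
theta_new = 63 + 3.3518 = 66.3518 deg


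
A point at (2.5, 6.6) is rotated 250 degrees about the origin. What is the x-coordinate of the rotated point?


x' = x*cos(theta) - y*sin(theta)
cos(250 deg) = -0.342, sin(250 deg) = -0.9397
x' = 2.5 * -0.342 - 6.6 * -0.9397
= -0.8551 - -6.202
= 5.3469


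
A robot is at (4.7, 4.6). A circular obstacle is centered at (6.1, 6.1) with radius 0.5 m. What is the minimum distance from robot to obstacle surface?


center_dist = sqrt((4.7-6.1)^2 + (4.6-6.1)^2)
= sqrt(1.96 + 2.25)
= 2.0518
min_dist = center_dist - radius = 2.0518 - 0.5 = 1.5518 m


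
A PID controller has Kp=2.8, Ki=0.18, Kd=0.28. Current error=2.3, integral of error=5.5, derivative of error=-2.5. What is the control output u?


u = Kp*e + Ki*int(e) + Kd*de/dt
= 2.8*2.3 + 0.18*5.5 + 0.28*(-2.5)
= 6.44 + 0.99 + -0.7
= 6.73


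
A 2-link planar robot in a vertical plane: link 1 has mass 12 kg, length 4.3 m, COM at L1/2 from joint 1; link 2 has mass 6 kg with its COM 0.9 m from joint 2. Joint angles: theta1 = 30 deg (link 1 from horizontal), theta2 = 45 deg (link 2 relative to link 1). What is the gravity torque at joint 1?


Horizontal distance from joint 1 to link-1 COM:
  x_c1 = (L1/2)*cos(t1) = 2.15 * 0.866 = 1.862 m
Horizontal distance from joint 1 to link-2 COM:
  x_c2 = L1*cos(t1) + Lc2*cos(t1+t2)
       = 4.3*0.866 + 0.9*0.2588 = 3.9568 m
tau1 = m1*g*x_c1 + m2*g*x_c2
     = 12*9.81*1.862 + 6*9.81*3.9568
     = 219.1893 + 232.9
     = 452.0893 Nm


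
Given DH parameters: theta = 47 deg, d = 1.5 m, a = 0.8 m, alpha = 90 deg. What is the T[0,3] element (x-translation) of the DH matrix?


T[0,3] = a * cos(theta)
= 0.8 * cos(47 deg)
= 0.8 * 0.682
= 0.5456


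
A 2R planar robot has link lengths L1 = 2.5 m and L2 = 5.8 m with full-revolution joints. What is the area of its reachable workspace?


r_max = L1 + L2 = 8.3 m
r_min = |L1 - L2| = 3.3 m
Area = pi*(r_max^2 - r_min^2)
= pi*(68.89 - 10.89)
= pi * 58.0
= 182.2124 m^2


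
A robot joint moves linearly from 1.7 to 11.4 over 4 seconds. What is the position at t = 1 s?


s = t/T = 1/4 = 0.25
p(t) = p0 + (pf-p0)*s
= 1.7 + (11.4 - 1.7) * 0.25
= 4.125


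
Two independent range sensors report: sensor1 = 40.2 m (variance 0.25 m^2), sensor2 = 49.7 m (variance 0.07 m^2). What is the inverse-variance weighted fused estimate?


w1 = (1/var1) / (1/var1 + 1/var2)
   = 4.0 / (4.0 + 14.2857) = 0.2188
w2 = 1 - w1 = 0.7812
fused = w1*s1 + w2*s2 = 8.7938 + 38.8281
= 47.6219 m


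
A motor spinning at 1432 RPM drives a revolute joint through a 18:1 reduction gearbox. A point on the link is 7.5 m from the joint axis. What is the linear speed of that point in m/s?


omega_motor = 1432 * 2*pi/60 = 149.9587 rad/s
omega_joint = omega_motor / 18 = 8.331 rad/s
v = omega_joint * r = 8.331 * 7.5
= 62.4828 m/s


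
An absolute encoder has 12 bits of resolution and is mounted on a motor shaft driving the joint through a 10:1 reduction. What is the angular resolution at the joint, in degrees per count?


counts = 2^12 = 4096
effective counts at joint = 4096 * 10 = 40960
resolution = 360 / 40960
= 0.0088 deg/count


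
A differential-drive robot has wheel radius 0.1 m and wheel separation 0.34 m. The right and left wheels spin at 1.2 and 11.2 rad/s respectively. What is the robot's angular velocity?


vR = r*wR = 0.1*1.2 = 0.12 m/s
vL = r*wL = 0.1*11.2 = 1.12 m/s
v = (vR+vL)/2 = 0.62 m/s
omega = (vR-vL)/L = -2.9412 rad/s
angular velocity = -2.9412 rad/s


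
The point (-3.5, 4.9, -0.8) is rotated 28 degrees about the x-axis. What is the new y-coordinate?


Rotation about x-axis: y' = y*cos(theta) - z*sin(theta)
= 4.9 * 0.8829 - -0.8 * 0.4695
= 4.702
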